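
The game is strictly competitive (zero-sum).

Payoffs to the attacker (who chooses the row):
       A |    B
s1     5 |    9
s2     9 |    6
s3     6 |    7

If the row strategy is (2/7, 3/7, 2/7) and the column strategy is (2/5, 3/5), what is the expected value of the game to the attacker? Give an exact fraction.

248/35

Against (2/5, 3/5), each row's expected payoff is s1: 37/5; s2: 36/5; s3: 33/5.
Taking the (2/7, 3/7, 2/7)-weighted average: (2/7)·(37/5) + (3/7)·(36/5) + (2/7)·(33/5) = 248/35.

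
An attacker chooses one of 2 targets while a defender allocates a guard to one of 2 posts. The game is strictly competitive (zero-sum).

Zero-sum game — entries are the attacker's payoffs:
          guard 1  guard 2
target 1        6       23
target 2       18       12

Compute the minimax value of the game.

342/23

Row minima are 6 and 12, so the attacker's maximin is 12; column maxima are 18 and 23, so the defender's minimax is 18. These differ, so the equilibrium is in mixed strategies.
Let the attacker play target 1 with probability p. The defender is indifferent when 6p + 18(1−p) = 23p + 12(1−p), giving p = 6/23.
Let the defender play guard 1 with probability q. The attacker is indifferent when 6q + 23(1−q) = 18q + 12(1−q), giving q = 11/23.
The value is 6·(11/23) + (23)·(12/23) = 342/23.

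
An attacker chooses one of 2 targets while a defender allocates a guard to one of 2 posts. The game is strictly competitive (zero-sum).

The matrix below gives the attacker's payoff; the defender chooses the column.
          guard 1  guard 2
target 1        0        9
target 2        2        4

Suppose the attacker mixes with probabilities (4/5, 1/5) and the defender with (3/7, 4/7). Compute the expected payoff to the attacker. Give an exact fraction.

Against (3/7, 4/7), each row's expected payoff is target 1: 36/7; target 2: 22/7.
Taking the (4/5, 1/5)-weighted average: (4/5)·(36/7) + (1/5)·(22/7) = 166/35.

166/35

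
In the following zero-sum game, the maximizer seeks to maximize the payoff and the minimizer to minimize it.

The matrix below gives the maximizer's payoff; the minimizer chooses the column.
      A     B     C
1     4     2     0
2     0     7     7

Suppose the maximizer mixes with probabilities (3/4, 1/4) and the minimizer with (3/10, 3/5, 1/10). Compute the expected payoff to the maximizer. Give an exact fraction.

121/40

Against (3/10, 3/5, 1/10), each row's expected payoff is 1: 12/5; 2: 49/10.
Taking the (3/4, 1/4)-weighted average: (3/4)·(12/5) + (1/4)·(49/10) = 121/40.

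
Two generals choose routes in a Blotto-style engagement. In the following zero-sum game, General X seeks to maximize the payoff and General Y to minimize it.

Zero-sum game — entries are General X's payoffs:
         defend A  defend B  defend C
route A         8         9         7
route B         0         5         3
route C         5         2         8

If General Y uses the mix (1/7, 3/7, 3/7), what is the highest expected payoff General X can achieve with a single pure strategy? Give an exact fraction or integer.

route A: (8)·(1/7) + (9)·(3/7) + (7)·(3/7) = 8.
route B: (0)·(1/7) + (5)·(3/7) + (3)·(3/7) = 24/7.
route C: (5)·(1/7) + (2)·(3/7) + (8)·(3/7) = 5.
The best pure response is route A with expected payoff 8.

8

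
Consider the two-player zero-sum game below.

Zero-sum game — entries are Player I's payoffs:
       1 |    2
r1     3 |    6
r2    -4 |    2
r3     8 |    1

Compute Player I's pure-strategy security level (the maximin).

The worst-case payoff for each row is r1: 3, r2: -4, r3: 1.
The best of these is 3.

3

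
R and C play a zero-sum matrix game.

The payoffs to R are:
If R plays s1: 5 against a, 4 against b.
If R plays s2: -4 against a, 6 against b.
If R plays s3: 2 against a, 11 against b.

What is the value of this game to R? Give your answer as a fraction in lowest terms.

47/10

Row s2 is strictly dominated by row s3, so R never plays it.
The remaining 2×2 game on (s1, s3) × (a, b) has no saddle point. Let R play s1 with probability p; indifference gives 5p + 2(1−p) = 4p + 11(1−p), so p = 9/10.
Similarly C's optimal q on a is 7/10, and the value is 5·(7/10) + (4)·(3/10) = 47/10.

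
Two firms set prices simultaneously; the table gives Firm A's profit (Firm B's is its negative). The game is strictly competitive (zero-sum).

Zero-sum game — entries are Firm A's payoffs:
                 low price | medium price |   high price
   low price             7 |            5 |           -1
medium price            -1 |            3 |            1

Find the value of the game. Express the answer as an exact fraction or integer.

Column medium price is strictly dominated by high price for Firm B (it gives Firm A more in every row).
The remaining 2×2 game on (low price, medium price) × (low price, high price) has no saddle point. Let Firm A play low price with probability p; indifference gives 7p − (1−p) = −p + (1−p), so p = 1/5.
Similarly Firm B's optimal q on low price is 1/5, and the value is 7·(1/5) + (-1)·(4/5) = 3/5.

3/5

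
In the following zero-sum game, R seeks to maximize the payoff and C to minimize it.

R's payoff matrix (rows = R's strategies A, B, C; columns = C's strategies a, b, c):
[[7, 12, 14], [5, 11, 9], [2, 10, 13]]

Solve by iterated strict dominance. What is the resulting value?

7

Row C is strictly dominated by row A (7>2, 12>10, 14>13); eliminate C.
Column c is strictly dominated by a for C (7<14, 5<9); eliminate c.
Row B is strictly dominated by row A (7>5, 12>11); eliminate B.
Column b is strictly dominated by a for C (7<12); eliminate b.
Only (A, a) remains, with payoff 7.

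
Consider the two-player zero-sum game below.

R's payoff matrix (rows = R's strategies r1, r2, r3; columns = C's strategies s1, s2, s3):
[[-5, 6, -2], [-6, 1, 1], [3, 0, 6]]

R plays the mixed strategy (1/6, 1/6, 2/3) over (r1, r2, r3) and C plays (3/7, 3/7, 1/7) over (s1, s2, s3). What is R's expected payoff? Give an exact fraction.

47/42

Against (3/7, 3/7, 1/7), each row's expected payoff is r1: 1/7; r2: -2; r3: 15/7.
Taking the (1/6, 1/6, 2/3)-weighted average: (1/6)·(1/7) + (1/6)·(-2) + (2/3)·(15/7) = 47/42.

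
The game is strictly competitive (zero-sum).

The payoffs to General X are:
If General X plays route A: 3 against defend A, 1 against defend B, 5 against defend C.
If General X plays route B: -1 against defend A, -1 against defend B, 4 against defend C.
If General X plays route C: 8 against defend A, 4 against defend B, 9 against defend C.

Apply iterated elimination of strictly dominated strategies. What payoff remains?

4

Column defend C is strictly dominated by defend A for General Y (3<5, -1<4, 8<9); eliminate defend C.
Row route A is strictly dominated by row route C (8>3, 4>1); eliminate route A.
Row route B is strictly dominated by row route C (8>-1, 4>-1); eliminate route B.
Column defend A is strictly dominated by defend B for General Y (4<8); eliminate defend A.
Only (route C, defend B) remains, with payoff 4.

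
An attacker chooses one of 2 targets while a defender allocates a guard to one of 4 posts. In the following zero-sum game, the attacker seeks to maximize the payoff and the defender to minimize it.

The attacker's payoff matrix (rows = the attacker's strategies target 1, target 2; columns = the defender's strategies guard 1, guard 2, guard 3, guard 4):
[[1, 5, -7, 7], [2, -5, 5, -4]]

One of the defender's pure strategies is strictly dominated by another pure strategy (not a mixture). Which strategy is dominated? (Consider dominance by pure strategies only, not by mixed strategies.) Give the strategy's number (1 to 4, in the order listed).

The defender prefers columns that give the attacker less. Compare guard 4 with guard 2: 5 < 7, -5 < -4.
So guard 2 strictly dominates guard 4 for the defender; guard 4 is strictly dominated.

4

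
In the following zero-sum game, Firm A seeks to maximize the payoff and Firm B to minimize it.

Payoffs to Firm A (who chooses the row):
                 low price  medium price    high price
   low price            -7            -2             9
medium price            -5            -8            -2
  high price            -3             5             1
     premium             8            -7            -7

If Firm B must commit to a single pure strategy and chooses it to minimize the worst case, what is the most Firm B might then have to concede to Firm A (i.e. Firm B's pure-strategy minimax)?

The worst case (largest entry) in each column is low price: 8, medium price: 5, high price: 9.
The best (smallest) of these is 5.

5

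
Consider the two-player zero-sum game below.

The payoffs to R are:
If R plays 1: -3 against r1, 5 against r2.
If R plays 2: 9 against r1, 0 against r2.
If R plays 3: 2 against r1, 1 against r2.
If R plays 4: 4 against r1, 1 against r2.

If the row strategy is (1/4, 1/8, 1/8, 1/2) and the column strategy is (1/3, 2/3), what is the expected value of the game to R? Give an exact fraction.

Against (1/3, 2/3), each row's expected payoff is 1: 7/3; 2: 3; 3: 4/3; 4: 2.
Taking the (1/4, 1/8, 1/8, 1/2)-weighted average: (1/4)·(7/3) + (1/8)·(3) + (1/8)·(4/3) + (1/2)·(2) = 17/8.

17/8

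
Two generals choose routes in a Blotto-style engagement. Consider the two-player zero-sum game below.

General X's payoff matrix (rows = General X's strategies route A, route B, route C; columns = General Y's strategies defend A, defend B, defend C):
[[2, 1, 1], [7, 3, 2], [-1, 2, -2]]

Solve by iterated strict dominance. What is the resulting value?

2

Column defend A is strictly dominated by defend C for General Y (1<2, 2<7, -2<-1); eliminate defend A.
Row route C is strictly dominated by row route B (3>2, 2>-2); eliminate route C.
Row route A is strictly dominated by row route B (3>1, 2>1); eliminate route A.
Column defend B is strictly dominated by defend C for General Y (2<3); eliminate defend B.
Only (route B, defend C) remains, with payoff 2.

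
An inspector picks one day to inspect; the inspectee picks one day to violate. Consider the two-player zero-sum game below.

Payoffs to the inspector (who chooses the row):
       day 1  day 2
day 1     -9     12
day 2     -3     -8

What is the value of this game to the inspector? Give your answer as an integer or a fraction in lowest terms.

-54/13

Row minima are -9 and -8, so the inspector's maximin is -8; column maxima are -3 and 12, so the inspectee's minimax is -3. These differ, so the equilibrium is in mixed strategies.
Let the inspector play day 1 with probability p. The inspectee is indifferent when −9p − 3(1−p) = 12p − 8(1−p), giving p = 5/26.
Let the inspectee play day 1 with probability q. The inspector is indifferent when −9q + 12(1−q) = −3q − 8(1−q), giving q = 10/13.
The value is -9·(10/13) + (12)·(3/13) = -54/13.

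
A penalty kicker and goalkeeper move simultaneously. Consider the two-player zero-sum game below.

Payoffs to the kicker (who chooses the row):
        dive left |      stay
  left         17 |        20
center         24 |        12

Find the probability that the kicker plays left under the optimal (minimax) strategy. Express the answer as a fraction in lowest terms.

4/5

Row minima are 17 and 12, so the kicker's maximin is 17; column maxima are 24 and 20, so the goalkeeper's minimax is 20. These differ, so the equilibrium is in mixed strategies.
Let the kicker play left with probability p. The goalkeeper is indifferent when 17p + 24(1−p) = 20p + 12(1−p), giving p = 4/5.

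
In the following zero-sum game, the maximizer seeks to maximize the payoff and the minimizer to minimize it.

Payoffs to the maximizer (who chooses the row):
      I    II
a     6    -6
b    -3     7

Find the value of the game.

Row minima are -6 and -3, so the maximizer's maximin is -3; column maxima are 6 and 7, so the minimizer's minimax is 6. These differ, so the equilibrium is in mixed strategies.
Let the maximizer play a with probability p. The minimizer is indifferent when 6p − 3(1−p) = −6p + 7(1−p), giving p = 5/11.
Let the minimizer play I with probability q. The maximizer is indifferent when 6q − 6(1−q) = −3q + 7(1−q), giving q = 13/22.
The value is 6·(13/22) + (-6)·(9/22) = 12/11.

12/11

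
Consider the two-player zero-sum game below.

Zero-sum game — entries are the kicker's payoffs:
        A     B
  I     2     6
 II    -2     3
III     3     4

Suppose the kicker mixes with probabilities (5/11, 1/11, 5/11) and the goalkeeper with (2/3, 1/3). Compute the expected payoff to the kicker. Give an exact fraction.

Against (2/3, 1/3), each row's expected payoff is I: 10/3; II: -1/3; III: 10/3.
Taking the (5/11, 1/11, 5/11)-weighted average: (5/11)·(10/3) + (1/11)·(-1/3) + (5/11)·(10/3) = 3.

3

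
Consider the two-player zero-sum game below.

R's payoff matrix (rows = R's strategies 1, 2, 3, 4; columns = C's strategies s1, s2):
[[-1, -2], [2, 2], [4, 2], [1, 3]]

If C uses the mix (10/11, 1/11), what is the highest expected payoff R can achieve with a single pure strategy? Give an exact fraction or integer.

42/11

1: (-1)·(10/11) + (-2)·(1/11) = -12/11.
2: (2)·(10/11) + (2)·(1/11) = 2.
3: (4)·(10/11) + (2)·(1/11) = 42/11.
4: (1)·(10/11) + (3)·(1/11) = 13/11.
The best pure response is 3 with expected payoff 42/11.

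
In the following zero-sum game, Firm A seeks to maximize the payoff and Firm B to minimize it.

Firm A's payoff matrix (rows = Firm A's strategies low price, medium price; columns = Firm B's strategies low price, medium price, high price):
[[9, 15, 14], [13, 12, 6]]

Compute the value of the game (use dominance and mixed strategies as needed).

Column medium price is strictly dominated by high price for Firm B (it gives Firm A more in every row).
The remaining 2×2 game on (low price, medium price) × (low price, high price) has no saddle point. Let Firm A play low price with probability p; indifference gives 9p + 13(1−p) = 14p + 6(1−p), so p = 7/12.
Similarly Firm B's optimal q on low price is 2/3, and the value is 9·(2/3) + (14)·(1/3) = 32/3.

32/3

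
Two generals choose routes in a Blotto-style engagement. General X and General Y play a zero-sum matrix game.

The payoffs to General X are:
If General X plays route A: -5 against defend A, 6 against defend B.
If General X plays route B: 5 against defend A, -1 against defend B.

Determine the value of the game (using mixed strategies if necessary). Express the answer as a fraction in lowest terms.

25/17

Row minima are -5 and -1, so General X's maximin is -1; column maxima are 5 and 6, so General Y's minimax is 5. These differ, so the equilibrium is in mixed strategies.
Let General X play route A with probability p. General Y is indifferent when −5p + 5(1−p) = 6p − (1−p), giving p = 6/17.
Let General Y play defend A with probability q. General X is indifferent when −5q + 6(1−q) = 5q − (1−q), giving q = 7/17.
The value is -5·(7/17) + (6)·(10/17) = 25/17.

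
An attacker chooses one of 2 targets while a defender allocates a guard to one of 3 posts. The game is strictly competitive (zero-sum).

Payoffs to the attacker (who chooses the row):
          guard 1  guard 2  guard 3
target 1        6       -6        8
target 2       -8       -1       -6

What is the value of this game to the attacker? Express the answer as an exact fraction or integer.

Column guard 3 is strictly dominated by guard 1 for the defender (it gives the attacker more in every row).
The remaining 2×2 game on (target 1, target 2) × (guard 1, guard 2) has no saddle point. Let the attacker play target 1 with probability p; indifference gives 6p − 8(1−p) = −6p − (1−p), so p = 7/19.
Similarly the defender's optimal q on guard 1 is 5/19, and the value is 6·(5/19) + (-6)·(14/19) = -54/19.

-54/19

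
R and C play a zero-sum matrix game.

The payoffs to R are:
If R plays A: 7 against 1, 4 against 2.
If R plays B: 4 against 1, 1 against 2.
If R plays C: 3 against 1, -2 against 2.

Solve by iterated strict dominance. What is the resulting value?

4

Row B is strictly dominated by row A (7>4, 4>1); eliminate B.
Row C is strictly dominated by row A (7>3, 4>-2); eliminate C.
Column 1 is strictly dominated by 2 for C (4<7); eliminate 1.
Only (A, 2) remains, with payoff 4.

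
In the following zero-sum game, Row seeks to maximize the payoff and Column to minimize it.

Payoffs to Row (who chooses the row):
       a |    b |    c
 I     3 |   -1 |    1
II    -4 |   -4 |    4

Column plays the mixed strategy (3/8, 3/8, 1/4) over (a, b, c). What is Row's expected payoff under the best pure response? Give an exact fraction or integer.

I: (3)·(3/8) + (-1)·(3/8) + (1)·(1/4) = 1.
II: (-4)·(3/8) + (-4)·(3/8) + (4)·(1/4) = -2.
The best pure response is I with expected payoff 1.

1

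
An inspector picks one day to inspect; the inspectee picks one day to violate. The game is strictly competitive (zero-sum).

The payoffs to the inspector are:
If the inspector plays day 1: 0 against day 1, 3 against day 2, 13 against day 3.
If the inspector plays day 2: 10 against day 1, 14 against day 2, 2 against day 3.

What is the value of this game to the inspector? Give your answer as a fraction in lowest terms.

130/21

Column day 2 is strictly dominated by day 1 for the inspectee (it gives the inspector more in every row).
The remaining 2×2 game on (day 1, day 2) × (day 1, day 3) has no saddle point. Let the inspector play day 1 with probability p; indifference gives 10(1−p) = 13p + 2(1−p), so p = 8/21.
Similarly the inspectee's optimal q on day 1 is 11/21, and the value is 0·(11/21) + (13)·(10/21) = 130/21.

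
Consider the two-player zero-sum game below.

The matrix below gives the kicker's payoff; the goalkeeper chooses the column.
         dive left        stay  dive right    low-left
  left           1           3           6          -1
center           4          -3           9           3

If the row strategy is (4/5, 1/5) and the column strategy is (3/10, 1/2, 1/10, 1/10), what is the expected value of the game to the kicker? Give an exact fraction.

Against (3/10, 1/2, 1/10, 1/10), each row's expected payoff is left: 23/10; center: 9/10.
Taking the (4/5, 1/5)-weighted average: (4/5)·(23/10) + (1/5)·(9/10) = 101/50.

101/50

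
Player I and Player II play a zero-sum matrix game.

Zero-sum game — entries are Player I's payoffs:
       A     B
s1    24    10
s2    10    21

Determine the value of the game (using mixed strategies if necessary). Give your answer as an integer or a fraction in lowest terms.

Row minima are 10 and 10, so Player I's maximin is 10; column maxima are 24 and 21, so Player II's minimax is 21. These differ, so the equilibrium is in mixed strategies.
Let Player I play s1 with probability p. Player II is indifferent when 24p + 10(1−p) = 10p + 21(1−p), giving p = 11/25.
Let Player II play A with probability q. Player I is indifferent when 24q + 10(1−q) = 10q + 21(1−q), giving q = 11/25.
The value is 24·(11/25) + (10)·(14/25) = 404/25.

404/25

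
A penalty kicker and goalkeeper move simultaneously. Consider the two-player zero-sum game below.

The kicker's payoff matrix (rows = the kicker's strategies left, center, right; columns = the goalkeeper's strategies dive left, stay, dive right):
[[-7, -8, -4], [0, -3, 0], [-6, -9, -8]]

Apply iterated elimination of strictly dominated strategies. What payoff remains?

-3

Column dive right is strictly dominated by stay for the goalkeeper (-8<-4, -3<0, -9<-8); eliminate dive right.
Row right is strictly dominated by row center (0>-6, -3>-9); eliminate right.
Row left is strictly dominated by row center (0>-7, -3>-8); eliminate left.
Column dive left is strictly dominated by stay for the goalkeeper (-3<0); eliminate dive left.
Only (center, stay) remains, with payoff -3.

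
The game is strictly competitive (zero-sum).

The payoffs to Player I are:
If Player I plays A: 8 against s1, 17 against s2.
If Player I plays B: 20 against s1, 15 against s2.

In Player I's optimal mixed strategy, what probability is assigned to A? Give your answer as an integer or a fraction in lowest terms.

Row minima are 8 and 15, so Player I's maximin is 15; column maxima are 20 and 17, so Player II's minimax is 17. These differ, so the equilibrium is in mixed strategies.
Let Player I play A with probability p. Player II is indifferent when 8p + 20(1−p) = 17p + 15(1−p), giving p = 5/14.

5/14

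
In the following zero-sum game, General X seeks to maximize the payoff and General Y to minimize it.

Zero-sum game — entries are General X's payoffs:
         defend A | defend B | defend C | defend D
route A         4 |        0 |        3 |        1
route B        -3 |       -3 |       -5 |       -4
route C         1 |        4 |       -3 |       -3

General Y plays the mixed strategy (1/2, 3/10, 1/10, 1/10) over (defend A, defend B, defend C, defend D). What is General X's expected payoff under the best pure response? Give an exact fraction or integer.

route A: (4)·(1/2) + (0)·(3/10) + (3)·(1/10) + (1)·(1/10) = 12/5.
route B: (-3)·(1/2) + (-3)·(3/10) + (-5)·(1/10) + (-4)·(1/10) = -33/10.
route C: (1)·(1/2) + (4)·(3/10) + (-3)·(1/10) + (-3)·(1/10) = 11/10.
The best pure response is route A with expected payoff 12/5.

12/5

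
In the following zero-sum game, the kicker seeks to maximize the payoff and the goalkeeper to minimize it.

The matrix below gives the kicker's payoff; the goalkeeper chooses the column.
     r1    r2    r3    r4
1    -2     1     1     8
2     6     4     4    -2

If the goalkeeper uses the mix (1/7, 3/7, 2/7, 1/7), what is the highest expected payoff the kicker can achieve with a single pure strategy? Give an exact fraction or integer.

24/7

1: (-2)·(1/7) + (1)·(3/7) + (1)·(2/7) + (8)·(1/7) = 11/7.
2: (6)·(1/7) + (4)·(3/7) + (4)·(2/7) + (-2)·(1/7) = 24/7.
The best pure response is 2 with expected payoff 24/7.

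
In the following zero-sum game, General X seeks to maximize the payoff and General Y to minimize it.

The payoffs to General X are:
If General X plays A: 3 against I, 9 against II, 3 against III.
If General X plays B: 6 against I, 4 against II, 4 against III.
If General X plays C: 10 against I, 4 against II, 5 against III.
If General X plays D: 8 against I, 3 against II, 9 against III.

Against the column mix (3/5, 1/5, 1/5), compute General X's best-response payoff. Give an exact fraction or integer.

A: (3)·(3/5) + (9)·(1/5) + (3)·(1/5) = 21/5.
B: (6)·(3/5) + (4)·(1/5) + (4)·(1/5) = 26/5.
C: (10)·(3/5) + (4)·(1/5) + (5)·(1/5) = 39/5.
D: (8)·(3/5) + (3)·(1/5) + (9)·(1/5) = 36/5.
The best pure response is C with expected payoff 39/5.

39/5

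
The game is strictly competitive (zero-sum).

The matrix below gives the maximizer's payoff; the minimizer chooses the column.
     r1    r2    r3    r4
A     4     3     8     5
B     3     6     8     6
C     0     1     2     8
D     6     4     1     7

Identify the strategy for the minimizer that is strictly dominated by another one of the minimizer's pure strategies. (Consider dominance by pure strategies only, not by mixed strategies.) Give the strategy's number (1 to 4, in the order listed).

The minimizer prefers columns that give the maximizer less. Compare r4 with r1: 4 < 5, 3 < 6, 0 < 8, 6 < 7.
So r1 strictly dominates r4 for the minimizer; r4 is strictly dominated.

4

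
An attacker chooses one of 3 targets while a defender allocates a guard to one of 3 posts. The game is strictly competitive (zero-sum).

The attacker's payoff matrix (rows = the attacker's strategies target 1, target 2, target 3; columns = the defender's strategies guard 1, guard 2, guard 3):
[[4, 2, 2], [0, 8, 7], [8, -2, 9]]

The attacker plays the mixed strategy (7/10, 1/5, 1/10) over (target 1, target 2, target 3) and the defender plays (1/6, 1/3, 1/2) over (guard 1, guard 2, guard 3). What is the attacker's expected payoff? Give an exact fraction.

203/60

Against (1/6, 1/3, 1/2), each row's expected payoff is target 1: 7/3; target 2: 37/6; target 3: 31/6.
Taking the (7/10, 1/5, 1/10)-weighted average: (7/10)·(7/3) + (1/5)·(37/6) + (1/10)·(31/6) = 203/60.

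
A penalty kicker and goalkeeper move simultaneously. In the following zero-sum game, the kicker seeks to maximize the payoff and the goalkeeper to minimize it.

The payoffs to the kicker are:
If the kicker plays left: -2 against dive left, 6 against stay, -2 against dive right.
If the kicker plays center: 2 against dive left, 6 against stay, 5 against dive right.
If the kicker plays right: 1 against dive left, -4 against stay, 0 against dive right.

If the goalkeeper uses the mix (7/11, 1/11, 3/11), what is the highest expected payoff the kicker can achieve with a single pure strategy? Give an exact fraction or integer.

left: (-2)·(7/11) + (6)·(1/11) + (-2)·(3/11) = -14/11.
center: (2)·(7/11) + (6)·(1/11) + (5)·(3/11) = 35/11.
right: (1)·(7/11) + (-4)·(1/11) + (0)·(3/11) = 3/11.
The best pure response is center with expected payoff 35/11.

35/11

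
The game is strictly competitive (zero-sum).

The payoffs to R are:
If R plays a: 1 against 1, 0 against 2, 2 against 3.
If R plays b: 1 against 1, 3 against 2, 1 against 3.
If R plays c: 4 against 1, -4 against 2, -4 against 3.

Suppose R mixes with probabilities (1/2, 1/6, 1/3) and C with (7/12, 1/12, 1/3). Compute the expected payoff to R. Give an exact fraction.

25/24

Against (7/12, 1/12, 1/3), each row's expected payoff is a: 5/4; b: 7/6; c: 2/3.
Taking the (1/2, 1/6, 1/3)-weighted average: (1/2)·(5/4) + (1/6)·(7/6) + (1/3)·(2/3) = 25/24.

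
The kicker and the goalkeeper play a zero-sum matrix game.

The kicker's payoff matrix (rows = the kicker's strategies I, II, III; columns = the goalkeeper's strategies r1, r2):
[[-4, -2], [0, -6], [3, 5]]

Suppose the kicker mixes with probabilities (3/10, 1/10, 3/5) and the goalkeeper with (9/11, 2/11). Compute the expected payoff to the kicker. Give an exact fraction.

Against (9/11, 2/11), each row's expected payoff is I: -40/11; II: -12/11; III: 37/11.
Taking the (3/10, 1/10, 3/5)-weighted average: (3/10)·(-40/11) + (1/10)·(-12/11) + (3/5)·(37/11) = 9/11.

9/11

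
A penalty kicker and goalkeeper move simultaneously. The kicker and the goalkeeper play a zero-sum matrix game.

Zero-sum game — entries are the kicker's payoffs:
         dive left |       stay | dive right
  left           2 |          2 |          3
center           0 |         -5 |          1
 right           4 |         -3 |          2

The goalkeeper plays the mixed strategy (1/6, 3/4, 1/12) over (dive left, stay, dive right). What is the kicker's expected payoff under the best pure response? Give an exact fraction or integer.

left: (2)·(1/6) + (2)·(3/4) + (3)·(1/12) = 25/12.
center: (0)·(1/6) + (-5)·(3/4) + (1)·(1/12) = -11/3.
right: (4)·(1/6) + (-3)·(3/4) + (2)·(1/12) = -17/12.
The best pure response is left with expected payoff 25/12.

25/12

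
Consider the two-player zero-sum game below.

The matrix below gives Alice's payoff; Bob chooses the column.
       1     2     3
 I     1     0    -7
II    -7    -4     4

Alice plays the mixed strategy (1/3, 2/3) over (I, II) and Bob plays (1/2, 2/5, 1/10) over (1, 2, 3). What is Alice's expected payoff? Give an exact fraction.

-16/5

Against (1/2, 2/5, 1/10), each row's expected payoff is I: -1/5; II: -47/10.
Taking the (1/3, 2/3)-weighted average: (1/3)·(-1/5) + (2/3)·(-47/10) = -16/5.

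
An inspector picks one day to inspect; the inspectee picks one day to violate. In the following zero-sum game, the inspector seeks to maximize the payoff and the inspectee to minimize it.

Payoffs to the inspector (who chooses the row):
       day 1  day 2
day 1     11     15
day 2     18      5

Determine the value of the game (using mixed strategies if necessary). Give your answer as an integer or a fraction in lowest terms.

215/17

Row minima are 11 and 5, so the inspector's maximin is 11; column maxima are 18 and 15, so the inspectee's minimax is 15. These differ, so the equilibrium is in mixed strategies.
Let the inspector play day 1 with probability p. The inspectee is indifferent when 11p + 18(1−p) = 15p + 5(1−p), giving p = 13/17.
Let the inspectee play day 1 with probability q. The inspector is indifferent when 11q + 15(1−q) = 18q + 5(1−q), giving q = 10/17.
The value is 11·(10/17) + (15)·(7/17) = 215/17.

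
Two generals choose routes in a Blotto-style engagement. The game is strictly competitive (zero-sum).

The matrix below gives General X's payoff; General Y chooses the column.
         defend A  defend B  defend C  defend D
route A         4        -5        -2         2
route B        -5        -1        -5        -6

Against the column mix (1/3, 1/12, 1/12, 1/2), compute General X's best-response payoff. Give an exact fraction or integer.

route A: (4)·(1/3) + (-5)·(1/12) + (-2)·(1/12) + (2)·(1/2) = 7/4.
route B: (-5)·(1/3) + (-1)·(1/12) + (-5)·(1/12) + (-6)·(1/2) = -31/6.
The best pure response is route A with expected payoff 7/4.

7/4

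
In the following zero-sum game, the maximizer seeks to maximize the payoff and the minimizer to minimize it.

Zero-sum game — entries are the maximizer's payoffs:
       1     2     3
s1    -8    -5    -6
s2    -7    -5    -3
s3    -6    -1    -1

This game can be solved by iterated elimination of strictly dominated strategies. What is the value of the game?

-6

Column 2 is strictly dominated by 1 for the minimizer (-8<-5, -7<-5, -6<-1); eliminate 2.
Row s2 is strictly dominated by row s3 (-6>-7, -1>-3); eliminate s2.
Column 3 is strictly dominated by 1 for the minimizer (-8<-6, -6<-1); eliminate 3.
Row s1 is strictly dominated by row s3 (-6>-8); eliminate s1.
Only (s3, 1) remains, with payoff -6.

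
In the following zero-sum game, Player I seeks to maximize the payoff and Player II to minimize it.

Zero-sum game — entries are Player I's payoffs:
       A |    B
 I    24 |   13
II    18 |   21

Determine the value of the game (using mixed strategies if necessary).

135/7

Row minima are 13 and 18, so Player I's maximin is 18; column maxima are 24 and 21, so Player II's minimax is 21. These differ, so the equilibrium is in mixed strategies.
Let Player I play I with probability p. Player II is indifferent when 24p + 18(1−p) = 13p + 21(1−p), giving p = 3/14.
Let Player II play A with probability q. Player I is indifferent when 24q + 13(1−q) = 18q + 21(1−q), giving q = 4/7.
The value is 24·(4/7) + (13)·(3/7) = 135/7.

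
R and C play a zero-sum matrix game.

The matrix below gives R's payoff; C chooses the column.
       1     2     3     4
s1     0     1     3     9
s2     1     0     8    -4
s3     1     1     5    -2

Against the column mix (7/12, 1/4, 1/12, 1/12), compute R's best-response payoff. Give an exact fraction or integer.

5/4

s1: (0)·(7/12) + (1)·(1/4) + (3)·(1/12) + (9)·(1/12) = 5/4.
s2: (1)·(7/12) + (0)·(1/4) + (8)·(1/12) + (-4)·(1/12) = 11/12.
s3: (1)·(7/12) + (1)·(1/4) + (5)·(1/12) + (-2)·(1/12) = 13/12.
The best pure response is s1 with expected payoff 5/4.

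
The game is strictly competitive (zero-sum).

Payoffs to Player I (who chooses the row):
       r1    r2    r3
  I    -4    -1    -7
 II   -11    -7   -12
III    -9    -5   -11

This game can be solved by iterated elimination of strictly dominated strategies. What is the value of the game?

Row III is strictly dominated by row I (-4>-9, -1>-5, -7>-11); eliminate III.
Column r2 is strictly dominated by r1 for Player II (-4<-1, -11<-7); eliminate r2.
Column r1 is strictly dominated by r3 for Player II (-7<-4, -12<-11); eliminate r1.
Row II is strictly dominated by row I (-7>-12); eliminate II.
Only (I, r3) remains, with payoff -7.

-7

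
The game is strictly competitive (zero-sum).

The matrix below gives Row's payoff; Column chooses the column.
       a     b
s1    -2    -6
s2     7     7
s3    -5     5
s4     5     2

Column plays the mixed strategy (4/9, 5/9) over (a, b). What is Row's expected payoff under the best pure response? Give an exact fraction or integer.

s1: (-2)·(4/9) + (-6)·(5/9) = -38/9.
s2: (7)·(4/9) + (7)·(5/9) = 7.
s3: (-5)·(4/9) + (5)·(5/9) = 5/9.
s4: (5)·(4/9) + (2)·(5/9) = 10/3.
The best pure response is s2 with expected payoff 7.

7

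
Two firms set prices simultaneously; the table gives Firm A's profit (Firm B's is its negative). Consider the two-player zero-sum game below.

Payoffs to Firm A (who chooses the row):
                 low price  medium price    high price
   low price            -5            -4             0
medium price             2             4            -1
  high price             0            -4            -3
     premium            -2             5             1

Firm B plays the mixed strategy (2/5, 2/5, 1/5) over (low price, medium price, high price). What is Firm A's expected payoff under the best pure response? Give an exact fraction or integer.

11/5

low price: (-5)·(2/5) + (-4)·(2/5) + (0)·(1/5) = -18/5.
medium price: (2)·(2/5) + (4)·(2/5) + (-1)·(1/5) = 11/5.
high price: (0)·(2/5) + (-4)·(2/5) + (-3)·(1/5) = -11/5.
premium: (-2)·(2/5) + (5)·(2/5) + (1)·(1/5) = 7/5.
The best pure response is medium price with expected payoff 11/5.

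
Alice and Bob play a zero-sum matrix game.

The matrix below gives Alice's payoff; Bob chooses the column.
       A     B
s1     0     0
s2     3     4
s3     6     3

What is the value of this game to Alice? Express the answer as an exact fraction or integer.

Row s1 is strictly dominated by row s3, so Alice never plays it.
The remaining 2×2 game on (s2, s3) × (A, B) has no saddle point. Let Alice play s2 with probability p; indifference gives 3p + 6(1−p) = 4p + 3(1−p), so p = 3/4.
Similarly Bob's optimal q on A is 1/4, and the value is 3·(1/4) + (4)·(3/4) = 15/4.

15/4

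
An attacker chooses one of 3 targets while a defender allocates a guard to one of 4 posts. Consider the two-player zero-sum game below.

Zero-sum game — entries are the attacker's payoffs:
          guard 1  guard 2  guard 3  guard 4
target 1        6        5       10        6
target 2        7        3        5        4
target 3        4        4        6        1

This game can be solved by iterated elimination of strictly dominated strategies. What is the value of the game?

5

Row target 3 is strictly dominated by row target 1 (6>4, 5>4, 10>6, 6>1); eliminate target 3.
Column guard 3 is strictly dominated by guard 2 for the defender (5<10, 3<5); eliminate guard 3.
Column guard 4 is strictly dominated by guard 2 for the defender (5<6, 3<4); eliminate guard 4.
Column guard 1 is strictly dominated by guard 2 for the defender (5<6, 3<7); eliminate guard 1.
Row target 2 is strictly dominated by row target 1 (5>3); eliminate target 2.
Only (target 1, guard 2) remains, with payoff 5.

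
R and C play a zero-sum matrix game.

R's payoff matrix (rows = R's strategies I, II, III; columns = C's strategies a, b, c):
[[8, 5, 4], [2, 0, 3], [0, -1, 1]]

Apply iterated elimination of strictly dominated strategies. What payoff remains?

Row II is strictly dominated by row I (8>2, 5>0, 4>3); eliminate II.
Column a is strictly dominated by b for C (5<8, -1<0); eliminate a.
Row III is strictly dominated by row I (5>-1, 4>1); eliminate III.
Column b is strictly dominated by c for C (4<5); eliminate b.
Only (I, c) remains, with payoff 4.

4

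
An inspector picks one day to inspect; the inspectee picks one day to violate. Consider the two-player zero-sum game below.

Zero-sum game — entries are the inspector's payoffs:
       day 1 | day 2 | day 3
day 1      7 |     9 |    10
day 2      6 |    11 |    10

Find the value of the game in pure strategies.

7

Row minima: 7, 6 → the inspector's maximin is 7.
Column maxima: 7, 11, 10 → the inspectee's minimax is 7.
They coincide at (day 1, day 1), so the value is 7.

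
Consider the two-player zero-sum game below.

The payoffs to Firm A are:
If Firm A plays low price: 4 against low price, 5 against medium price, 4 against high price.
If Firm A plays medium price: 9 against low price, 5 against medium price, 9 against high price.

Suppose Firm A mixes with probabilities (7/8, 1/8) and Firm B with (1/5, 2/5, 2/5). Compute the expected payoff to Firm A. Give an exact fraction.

191/40

Against (1/5, 2/5, 2/5), each row's expected payoff is low price: 22/5; medium price: 37/5.
Taking the (7/8, 1/8)-weighted average: (7/8)·(22/5) + (1/8)·(37/5) = 191/40.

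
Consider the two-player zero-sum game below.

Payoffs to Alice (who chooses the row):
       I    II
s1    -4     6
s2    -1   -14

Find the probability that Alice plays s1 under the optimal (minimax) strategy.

13/23

Row minima are -4 and -14, so Alice's maximin is -4; column maxima are -1 and 6, so Bob's minimax is -1. These differ, so the equilibrium is in mixed strategies.
Let Alice play s1 with probability p. Bob is indifferent when −4p − (1−p) = 6p − 14(1−p), giving p = 13/23.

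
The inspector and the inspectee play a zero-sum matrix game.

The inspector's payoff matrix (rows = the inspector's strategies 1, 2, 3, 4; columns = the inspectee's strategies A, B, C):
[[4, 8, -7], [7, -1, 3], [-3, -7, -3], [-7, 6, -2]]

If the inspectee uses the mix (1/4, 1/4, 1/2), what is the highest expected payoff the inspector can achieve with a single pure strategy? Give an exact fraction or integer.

3

1: (4)·(1/4) + (8)·(1/4) + (-7)·(1/2) = -1/2.
2: (7)·(1/4) + (-1)·(1/4) + (3)·(1/2) = 3.
3: (-3)·(1/4) + (-7)·(1/4) + (-3)·(1/2) = -4.
4: (-7)·(1/4) + (6)·(1/4) + (-2)·(1/2) = -5/4.
The best pure response is 2 with expected payoff 3.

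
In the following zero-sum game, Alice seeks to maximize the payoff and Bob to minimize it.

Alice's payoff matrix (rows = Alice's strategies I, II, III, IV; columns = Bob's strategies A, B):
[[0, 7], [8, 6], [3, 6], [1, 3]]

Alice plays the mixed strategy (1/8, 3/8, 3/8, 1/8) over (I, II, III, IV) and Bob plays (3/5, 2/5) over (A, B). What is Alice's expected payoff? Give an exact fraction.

97/20

Against (3/5, 2/5), each row's expected payoff is I: 14/5; II: 36/5; III: 21/5; IV: 9/5.
Taking the (1/8, 3/8, 3/8, 1/8)-weighted average: (1/8)·(14/5) + (3/8)·(36/5) + (3/8)·(21/5) + (1/8)·(9/5) = 97/20.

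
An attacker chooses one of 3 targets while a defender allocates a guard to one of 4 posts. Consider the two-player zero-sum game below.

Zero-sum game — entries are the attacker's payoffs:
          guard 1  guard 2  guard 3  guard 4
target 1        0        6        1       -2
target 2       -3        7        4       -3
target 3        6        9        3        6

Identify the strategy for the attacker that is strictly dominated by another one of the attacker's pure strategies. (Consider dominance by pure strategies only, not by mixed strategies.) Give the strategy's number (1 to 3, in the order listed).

Compare target 1 with target 3: 6 > 0, 9 > 6, 3 > 1, 6 > -2.
So target 3 strictly dominates target 1 for the attacker; target 1 is strictly dominated.

1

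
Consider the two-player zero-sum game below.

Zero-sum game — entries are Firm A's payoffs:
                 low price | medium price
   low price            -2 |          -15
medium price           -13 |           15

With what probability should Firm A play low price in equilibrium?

Row minima are -15 and -13, so Firm A's maximin is -13; column maxima are -2 and 15, so Firm B's minimax is -2. These differ, so the equilibrium is in mixed strategies.
Let Firm A play low price with probability p. Firm B is indifferent when −2p − 13(1−p) = −15p + 15(1−p), giving p = 28/41.

28/41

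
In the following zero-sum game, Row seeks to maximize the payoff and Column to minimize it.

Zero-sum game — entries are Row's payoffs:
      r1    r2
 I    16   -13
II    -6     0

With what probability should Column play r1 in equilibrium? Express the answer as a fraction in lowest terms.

13/35

Row minima are -13 and -6, so Row's maximin is -6; column maxima are 16 and 0, so Column's minimax is 0. These differ, so the equilibrium is in mixed strategies.
Let Column play r1 with probability q. Row is indifferent when 16q − 13(1−q) = −6q, giving q = 13/35.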